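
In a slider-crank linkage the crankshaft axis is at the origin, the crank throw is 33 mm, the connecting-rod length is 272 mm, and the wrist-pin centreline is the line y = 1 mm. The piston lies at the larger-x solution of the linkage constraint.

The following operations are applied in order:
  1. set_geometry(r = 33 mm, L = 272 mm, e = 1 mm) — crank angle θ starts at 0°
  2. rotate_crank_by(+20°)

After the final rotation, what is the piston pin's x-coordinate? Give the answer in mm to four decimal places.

302.8153

set_geometry: r = 33 mm, L = 272 mm, e = 1 mm; θ ← 0°
rotate_crank_by(+20°): θ ← 0° +20° = 20°
crank pin P = (r cos θ, r sin θ) = (31.009856, 11.286665)
h = r sin θ − e = 11.286665 − 1 = 10.286665
x = r cos θ + √(L² − h²) = 31.009856 + √(73984.0 − 105.8155) = 31.009856 + 271.805417 = 302.815273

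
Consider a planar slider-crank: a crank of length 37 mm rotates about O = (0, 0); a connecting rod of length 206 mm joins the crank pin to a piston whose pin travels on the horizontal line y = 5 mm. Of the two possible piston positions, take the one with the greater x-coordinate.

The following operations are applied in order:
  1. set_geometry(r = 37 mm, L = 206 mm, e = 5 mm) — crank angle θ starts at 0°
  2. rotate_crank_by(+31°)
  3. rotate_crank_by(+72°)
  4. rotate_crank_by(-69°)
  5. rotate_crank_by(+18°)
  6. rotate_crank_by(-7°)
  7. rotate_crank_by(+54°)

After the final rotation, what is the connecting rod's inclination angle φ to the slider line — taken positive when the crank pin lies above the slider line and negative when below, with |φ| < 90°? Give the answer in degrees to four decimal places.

8.8083

set_geometry: r = 37 mm, L = 206 mm, e = 5 mm; θ ← 0°
rotate_crank_by(+31°): θ ← 0° +31° = 31°
rotate_crank_by(+72°): θ ← 31° +72° = 103°
rotate_crank_by(-69°): θ ← 103° -69° = 34°
rotate_crank_by(+18°): θ ← 34° +18° = 52°
rotate_crank_by(-7°): θ ← 52° -7° = 45°
rotate_crank_by(+54°): θ ← 45° +54° = 99°
crank pin P = (r cos θ, r sin θ) = (-5.788075, 36.544469)
h = r sin θ − e = 36.544469 − 5 = 31.544469
sin φ = h / L = 31.544469 / 206 = 0.15312849
φ = arcsin(0.15312849) = 8.808271°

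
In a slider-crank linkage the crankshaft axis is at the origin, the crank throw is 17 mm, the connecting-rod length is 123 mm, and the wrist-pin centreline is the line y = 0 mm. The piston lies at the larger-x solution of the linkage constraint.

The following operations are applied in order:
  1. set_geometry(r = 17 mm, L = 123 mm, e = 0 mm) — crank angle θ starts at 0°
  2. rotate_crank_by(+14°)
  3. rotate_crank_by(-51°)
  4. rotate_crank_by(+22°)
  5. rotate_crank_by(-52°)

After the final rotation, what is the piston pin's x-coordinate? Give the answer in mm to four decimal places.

128.6429

set_geometry: r = 17 mm, L = 123 mm, e = 0 mm; θ ← 0°
rotate_crank_by(+14°): θ ← 0° +14° = 14°
rotate_crank_by(-51°): θ ← 14° -51° = -37°
rotate_crank_by(+22°): θ ← -37° +22° = -15°
rotate_crank_by(-52°): θ ← -15° -52° = -67°
crank pin P = (r cos θ, r sin θ) = (6.642429, -15.648583)
h = r sin θ − e = -15.648583 − 0 = -15.648583
x = r cos θ + √(L² − h²) = 6.642429 + √(15129.0 − 244.8781) = 6.642429 + 122.000499 = 128.642929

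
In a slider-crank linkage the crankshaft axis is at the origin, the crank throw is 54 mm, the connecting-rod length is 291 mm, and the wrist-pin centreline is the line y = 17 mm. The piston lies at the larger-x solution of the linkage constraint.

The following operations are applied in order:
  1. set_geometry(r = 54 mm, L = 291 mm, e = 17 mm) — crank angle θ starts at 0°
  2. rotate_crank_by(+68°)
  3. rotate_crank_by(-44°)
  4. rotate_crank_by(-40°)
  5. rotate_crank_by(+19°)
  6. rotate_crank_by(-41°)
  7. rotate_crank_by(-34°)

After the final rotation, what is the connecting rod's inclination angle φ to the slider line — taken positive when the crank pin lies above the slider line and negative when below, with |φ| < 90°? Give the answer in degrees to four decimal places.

set_geometry: r = 54 mm, L = 291 mm, e = 17 mm; θ ← 0°
rotate_crank_by(+68°): θ ← 0° +68° = 68°
rotate_crank_by(-44°): θ ← 68° -44° = 24°
rotate_crank_by(-40°): θ ← 24° -40° = -16°
rotate_crank_by(+19°): θ ← -16° +19° = 3°
rotate_crank_by(-41°): θ ← 3° -41° = -38°
rotate_crank_by(-34°): θ ← -38° -34° = -72°
crank pin P = (r cos θ, r sin θ) = (16.686918, -51.357052)
h = r sin θ − e = -51.357052 − 17 = -68.357052
sin φ = h / L = -68.357052 / 291 = -0.23490396
φ = arcsin(-0.23490396) = -13.585962°

-13.5860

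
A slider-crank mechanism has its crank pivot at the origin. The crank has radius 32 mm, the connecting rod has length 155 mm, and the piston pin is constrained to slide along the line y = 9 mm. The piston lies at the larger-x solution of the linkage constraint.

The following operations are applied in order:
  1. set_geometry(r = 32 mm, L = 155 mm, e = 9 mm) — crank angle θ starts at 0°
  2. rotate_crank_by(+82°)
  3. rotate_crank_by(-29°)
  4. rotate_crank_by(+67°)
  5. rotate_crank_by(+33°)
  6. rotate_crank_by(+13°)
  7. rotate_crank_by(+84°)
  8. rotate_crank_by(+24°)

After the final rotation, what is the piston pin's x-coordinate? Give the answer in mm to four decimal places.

set_geometry: r = 32 mm, L = 155 mm, e = 9 mm; θ ← 0°
rotate_crank_by(+82°): θ ← 0° +82° = 82°
rotate_crank_by(-29°): θ ← 82° -29° = 53°
rotate_crank_by(+67°): θ ← 53° +67° = 120°
rotate_crank_by(+33°): θ ← 120° +33° = 153°
rotate_crank_by(+13°): θ ← 153° +13° = 166°
rotate_crank_by(+84°): θ ← 166° +84° = 250°
rotate_crank_by(+24°): θ ← 250° +24° = 274°
crank pin P = (r cos θ, r sin θ) = (2.232207, -31.922050)
h = r sin θ − e = -31.922050 − 9 = -40.922050
x = r cos θ + √(L² − h²) = 2.232207 + √(24025.0 − 1674.6141) = 2.232207 + 149.500454 = 151.732662

151.7327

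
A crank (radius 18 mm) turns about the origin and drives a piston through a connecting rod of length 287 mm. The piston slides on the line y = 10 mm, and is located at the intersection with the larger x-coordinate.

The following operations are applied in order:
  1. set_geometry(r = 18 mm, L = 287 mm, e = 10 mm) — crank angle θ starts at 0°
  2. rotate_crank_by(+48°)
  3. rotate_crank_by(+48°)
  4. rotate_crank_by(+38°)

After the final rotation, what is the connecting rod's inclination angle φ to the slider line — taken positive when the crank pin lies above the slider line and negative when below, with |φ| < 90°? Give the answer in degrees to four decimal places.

0.5886

set_geometry: r = 18 mm, L = 287 mm, e = 10 mm; θ ← 0°
rotate_crank_by(+48°): θ ← 0° +48° = 48°
rotate_crank_by(+48°): θ ← 48° +48° = 96°
rotate_crank_by(+38°): θ ← 96° +38° = 134°
crank pin P = (r cos θ, r sin θ) = (-12.503851, 12.948116)
h = r sin θ − e = 12.948116 − 10 = 2.948116
sin φ = h / L = 2.948116 / 287 = 0.01027218
φ = arcsin(0.01027218) = 0.588563°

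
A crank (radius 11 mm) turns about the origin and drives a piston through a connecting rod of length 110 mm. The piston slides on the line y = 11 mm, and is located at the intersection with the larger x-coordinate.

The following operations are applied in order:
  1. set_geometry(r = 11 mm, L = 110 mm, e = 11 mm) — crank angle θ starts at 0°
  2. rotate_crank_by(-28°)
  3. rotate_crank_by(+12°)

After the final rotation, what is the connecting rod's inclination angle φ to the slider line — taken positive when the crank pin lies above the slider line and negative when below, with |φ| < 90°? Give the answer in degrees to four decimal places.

set_geometry: r = 11 mm, L = 110 mm, e = 11 mm; θ ← 0°
rotate_crank_by(-28°): θ ← 0° -28° = -28°
rotate_crank_by(+12°): θ ← -28° +12° = -16°
crank pin P = (r cos θ, r sin θ) = (10.573879, -3.032011)
h = r sin θ − e = -3.032011 − 11 = -14.032011
sin φ = h / L = -14.032011 / 110 = -0.12756374
φ = arcsin(-0.12756374) = -7.328832°

-7.3288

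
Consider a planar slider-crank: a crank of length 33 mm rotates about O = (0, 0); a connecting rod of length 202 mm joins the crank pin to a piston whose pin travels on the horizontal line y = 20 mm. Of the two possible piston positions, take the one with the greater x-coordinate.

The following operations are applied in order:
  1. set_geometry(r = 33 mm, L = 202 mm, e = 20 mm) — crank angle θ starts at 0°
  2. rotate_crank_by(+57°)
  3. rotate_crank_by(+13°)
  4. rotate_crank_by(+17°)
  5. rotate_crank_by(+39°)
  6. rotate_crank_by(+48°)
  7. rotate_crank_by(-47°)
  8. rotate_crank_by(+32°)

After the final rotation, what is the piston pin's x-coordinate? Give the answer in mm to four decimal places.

171.0264

set_geometry: r = 33 mm, L = 202 mm, e = 20 mm; θ ← 0°
rotate_crank_by(+57°): θ ← 0° +57° = 57°
rotate_crank_by(+13°): θ ← 57° +13° = 70°
rotate_crank_by(+17°): θ ← 70° +17° = 87°
rotate_crank_by(+39°): θ ← 87° +39° = 126°
rotate_crank_by(+48°): θ ← 126° +48° = 174°
rotate_crank_by(-47°): θ ← 174° -47° = 127°
rotate_crank_by(+32°): θ ← 127° +32° = 159°
crank pin P = (r cos θ, r sin θ) = (-30.808154, 11.826142)
h = r sin θ − e = 11.826142 − 20 = -8.173858
x = r cos θ + √(L² − h²) = -30.808154 + √(40804.0 − 66.8119) = -30.808154 + 201.834556 = 171.026402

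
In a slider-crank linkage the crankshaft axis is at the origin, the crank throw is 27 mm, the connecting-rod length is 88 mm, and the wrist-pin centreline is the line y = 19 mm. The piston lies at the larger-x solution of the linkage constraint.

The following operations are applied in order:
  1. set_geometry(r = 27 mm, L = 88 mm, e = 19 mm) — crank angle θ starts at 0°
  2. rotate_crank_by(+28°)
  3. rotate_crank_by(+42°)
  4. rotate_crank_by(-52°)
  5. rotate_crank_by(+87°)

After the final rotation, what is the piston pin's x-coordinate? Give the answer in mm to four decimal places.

80.7266

set_geometry: r = 27 mm, L = 88 mm, e = 19 mm; θ ← 0°
rotate_crank_by(+28°): θ ← 0° +28° = 28°
rotate_crank_by(+42°): θ ← 28° +42° = 70°
rotate_crank_by(-52°): θ ← 70° -52° = 18°
rotate_crank_by(+87°): θ ← 18° +87° = 105°
crank pin P = (r cos θ, r sin θ) = (-6.988114, 26.079997)
h = r sin θ − e = 26.079997 − 19 = 7.079997
x = r cos θ + √(L² − h²) = -6.988114 + √(7744.0 − 50.1264) = -6.988114 + 87.714729 = 80.726615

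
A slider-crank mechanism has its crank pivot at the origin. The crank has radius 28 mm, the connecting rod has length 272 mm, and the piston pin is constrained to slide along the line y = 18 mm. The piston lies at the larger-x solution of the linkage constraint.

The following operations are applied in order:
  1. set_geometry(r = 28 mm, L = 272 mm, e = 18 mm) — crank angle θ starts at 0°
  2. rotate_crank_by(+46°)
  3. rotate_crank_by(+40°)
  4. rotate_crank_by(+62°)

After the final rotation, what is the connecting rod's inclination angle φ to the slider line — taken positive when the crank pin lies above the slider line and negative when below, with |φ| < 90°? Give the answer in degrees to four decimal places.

set_geometry: r = 28 mm, L = 272 mm, e = 18 mm; θ ← 0°
rotate_crank_by(+46°): θ ← 0° +46° = 46°
rotate_crank_by(+40°): θ ← 46° +40° = 86°
rotate_crank_by(+62°): θ ← 86° +62° = 148°
crank pin P = (r cos θ, r sin θ) = (-23.745347, 14.837739)
h = r sin θ − e = 14.837739 − 18 = -3.162261
sin φ = h / L = -3.162261 / 272 = -0.01162596
φ = arcsin(-0.01162596) = -0.666133°

-0.6661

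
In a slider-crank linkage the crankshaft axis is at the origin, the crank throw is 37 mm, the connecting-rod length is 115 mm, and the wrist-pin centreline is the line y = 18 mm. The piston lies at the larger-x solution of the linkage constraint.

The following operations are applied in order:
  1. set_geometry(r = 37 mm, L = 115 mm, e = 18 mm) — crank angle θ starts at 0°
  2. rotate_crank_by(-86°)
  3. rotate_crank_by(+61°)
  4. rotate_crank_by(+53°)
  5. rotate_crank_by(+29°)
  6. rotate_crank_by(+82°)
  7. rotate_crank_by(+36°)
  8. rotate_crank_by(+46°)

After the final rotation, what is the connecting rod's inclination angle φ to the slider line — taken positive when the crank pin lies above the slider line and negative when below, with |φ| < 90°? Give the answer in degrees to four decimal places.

-21.5678

set_geometry: r = 37 mm, L = 115 mm, e = 18 mm; θ ← 0°
rotate_crank_by(-86°): θ ← 0° -86° = -86°
rotate_crank_by(+61°): θ ← -86° +61° = -25°
rotate_crank_by(+53°): θ ← -25° +53° = 28°
rotate_crank_by(+29°): θ ← 28° +29° = 57°
rotate_crank_by(+82°): θ ← 57° +82° = 139°
rotate_crank_by(+36°): θ ← 139° +36° = 175°
rotate_crank_by(+46°): θ ← 175° +46° = 221°
crank pin P = (r cos θ, r sin θ) = (-27.924254, -24.274184)
h = r sin θ − e = -24.274184 − 18 = -42.274184
sin φ = h / L = -42.274184 / 115 = -0.36760160
φ = arcsin(-0.36760160) = -21.567778°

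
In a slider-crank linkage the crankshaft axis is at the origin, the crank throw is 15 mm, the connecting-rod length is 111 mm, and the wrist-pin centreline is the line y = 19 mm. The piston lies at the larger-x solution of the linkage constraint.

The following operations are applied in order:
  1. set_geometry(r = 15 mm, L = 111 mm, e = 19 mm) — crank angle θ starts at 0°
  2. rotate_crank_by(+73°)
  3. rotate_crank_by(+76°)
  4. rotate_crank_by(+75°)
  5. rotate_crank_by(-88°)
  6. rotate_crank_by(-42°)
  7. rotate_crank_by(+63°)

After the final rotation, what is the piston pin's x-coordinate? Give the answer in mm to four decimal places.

set_geometry: r = 15 mm, L = 111 mm, e = 19 mm; θ ← 0°
rotate_crank_by(+73°): θ ← 0° +73° = 73°
rotate_crank_by(+76°): θ ← 73° +76° = 149°
rotate_crank_by(+75°): θ ← 149° +75° = 224°
rotate_crank_by(-88°): θ ← 224° -88° = 136°
rotate_crank_by(-42°): θ ← 136° -42° = 94°
rotate_crank_by(+63°): θ ← 94° +63° = 157°
crank pin P = (r cos θ, r sin θ) = (-13.807573, 5.860967)
h = r sin θ − e = 5.860967 − 19 = -13.139033
x = r cos θ + √(L² − h²) = -13.807573 + √(12321.0 − 172.6342) = -13.807573 + 110.219625 = 96.412053

96.4121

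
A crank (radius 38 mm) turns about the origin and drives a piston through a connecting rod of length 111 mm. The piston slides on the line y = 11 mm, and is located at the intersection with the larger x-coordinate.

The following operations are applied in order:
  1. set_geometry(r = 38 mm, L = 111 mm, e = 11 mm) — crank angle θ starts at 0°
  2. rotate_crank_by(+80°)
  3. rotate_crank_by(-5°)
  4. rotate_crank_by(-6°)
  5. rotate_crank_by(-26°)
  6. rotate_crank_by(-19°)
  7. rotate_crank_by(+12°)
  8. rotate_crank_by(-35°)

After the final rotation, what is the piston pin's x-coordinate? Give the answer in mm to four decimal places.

set_geometry: r = 38 mm, L = 111 mm, e = 11 mm; θ ← 0°
rotate_crank_by(+80°): θ ← 0° +80° = 80°
rotate_crank_by(-5°): θ ← 80° -5° = 75°
rotate_crank_by(-6°): θ ← 75° -6° = 69°
rotate_crank_by(-26°): θ ← 69° -26° = 43°
rotate_crank_by(-19°): θ ← 43° -19° = 24°
rotate_crank_by(+12°): θ ← 24° +12° = 36°
rotate_crank_by(-35°): θ ← 36° -35° = 1°
crank pin P = (r cos θ, r sin θ) = (37.994212, 0.663191)
h = r sin θ − e = 0.663191 − 11 = -10.336809
x = r cos θ + √(L² − h²) = 37.994212 + √(12321.0 − 106.8496) = 37.994212 + 110.517647 = 148.511860

148.5119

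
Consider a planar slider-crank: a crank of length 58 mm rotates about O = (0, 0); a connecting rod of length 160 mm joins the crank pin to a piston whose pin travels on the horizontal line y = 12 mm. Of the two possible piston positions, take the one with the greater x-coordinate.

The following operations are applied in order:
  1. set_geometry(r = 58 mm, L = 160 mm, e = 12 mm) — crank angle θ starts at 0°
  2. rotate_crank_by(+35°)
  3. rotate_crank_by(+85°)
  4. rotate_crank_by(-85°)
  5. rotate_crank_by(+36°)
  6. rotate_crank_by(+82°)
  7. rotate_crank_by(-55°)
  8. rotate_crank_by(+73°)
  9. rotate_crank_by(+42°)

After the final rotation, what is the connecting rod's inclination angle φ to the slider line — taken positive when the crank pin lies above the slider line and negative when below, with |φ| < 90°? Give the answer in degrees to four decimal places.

set_geometry: r = 58 mm, L = 160 mm, e = 12 mm; θ ← 0°
rotate_crank_by(+35°): θ ← 0° +35° = 35°
rotate_crank_by(+85°): θ ← 35° +85° = 120°
rotate_crank_by(-85°): θ ← 120° -85° = 35°
rotate_crank_by(+36°): θ ← 35° +36° = 71°
rotate_crank_by(+82°): θ ← 71° +82° = 153°
rotate_crank_by(-55°): θ ← 153° -55° = 98°
rotate_crank_by(+73°): θ ← 98° +73° = 171°
rotate_crank_by(+42°): θ ← 171° +42° = 213°
crank pin P = (r cos θ, r sin θ) = (-48.642893, -31.589064)
h = r sin θ − e = -31.589064 − 12 = -43.589064
sin φ = h / L = -43.589064 / 160 = -0.27243165
φ = arcsin(-0.27243165) = -15.809016°

-15.8090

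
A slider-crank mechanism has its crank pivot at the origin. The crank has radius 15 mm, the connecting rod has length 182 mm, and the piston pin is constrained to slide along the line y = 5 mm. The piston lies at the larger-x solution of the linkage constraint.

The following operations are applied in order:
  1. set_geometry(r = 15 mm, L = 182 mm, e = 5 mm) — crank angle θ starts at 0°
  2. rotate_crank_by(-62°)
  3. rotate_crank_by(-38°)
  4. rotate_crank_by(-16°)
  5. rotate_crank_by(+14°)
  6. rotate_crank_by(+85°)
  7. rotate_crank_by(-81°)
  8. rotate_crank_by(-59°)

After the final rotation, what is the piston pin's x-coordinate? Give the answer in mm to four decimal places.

167.8681

set_geometry: r = 15 mm, L = 182 mm, e = 5 mm; θ ← 0°
rotate_crank_by(-62°): θ ← 0° -62° = -62°
rotate_crank_by(-38°): θ ← -62° -38° = -100°
rotate_crank_by(-16°): θ ← -100° -16° = -116°
rotate_crank_by(+14°): θ ← -116° +14° = -102°
rotate_crank_by(+85°): θ ← -102° +85° = -17°
rotate_crank_by(-81°): θ ← -17° -81° = -98°
rotate_crank_by(-59°): θ ← -98° -59° = -157°
crank pin P = (r cos θ, r sin θ) = (-13.807573, -5.860967)
h = r sin θ − e = -5.860967 − 5 = -10.860967
x = r cos θ + √(L² − h²) = -13.807573 + √(33124.0 − 117.9606) = -13.807573 + 181.675643 = 167.868071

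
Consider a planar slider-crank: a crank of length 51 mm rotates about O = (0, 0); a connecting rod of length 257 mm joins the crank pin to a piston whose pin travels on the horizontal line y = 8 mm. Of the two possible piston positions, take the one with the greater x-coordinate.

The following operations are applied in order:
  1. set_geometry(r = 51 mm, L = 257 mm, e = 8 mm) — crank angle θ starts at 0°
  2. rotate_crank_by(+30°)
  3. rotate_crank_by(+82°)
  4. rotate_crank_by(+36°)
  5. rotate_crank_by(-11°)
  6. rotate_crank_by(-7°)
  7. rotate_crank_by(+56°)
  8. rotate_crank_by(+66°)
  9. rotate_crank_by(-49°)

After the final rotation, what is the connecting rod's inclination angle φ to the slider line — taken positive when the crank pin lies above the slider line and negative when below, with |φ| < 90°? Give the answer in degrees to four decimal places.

-6.2385

set_geometry: r = 51 mm, L = 257 mm, e = 8 mm; θ ← 0°
rotate_crank_by(+30°): θ ← 0° +30° = 30°
rotate_crank_by(+82°): θ ← 30° +82° = 112°
rotate_crank_by(+36°): θ ← 112° +36° = 148°
rotate_crank_by(-11°): θ ← 148° -11° = 137°
rotate_crank_by(-7°): θ ← 137° -7° = 130°
rotate_crank_by(+56°): θ ← 130° +56° = 186°
rotate_crank_by(+66°): θ ← 186° +66° = 252°
rotate_crank_by(-49°): θ ← 252° -49° = 203°
crank pin P = (r cos θ, r sin θ) = (-46.945748, -19.927288)
h = r sin θ − e = -19.927288 − 8 = -27.927288
sin φ = h / L = -27.927288 / 257 = -0.10866649
φ = arcsin(-0.10866649) = -6.238450°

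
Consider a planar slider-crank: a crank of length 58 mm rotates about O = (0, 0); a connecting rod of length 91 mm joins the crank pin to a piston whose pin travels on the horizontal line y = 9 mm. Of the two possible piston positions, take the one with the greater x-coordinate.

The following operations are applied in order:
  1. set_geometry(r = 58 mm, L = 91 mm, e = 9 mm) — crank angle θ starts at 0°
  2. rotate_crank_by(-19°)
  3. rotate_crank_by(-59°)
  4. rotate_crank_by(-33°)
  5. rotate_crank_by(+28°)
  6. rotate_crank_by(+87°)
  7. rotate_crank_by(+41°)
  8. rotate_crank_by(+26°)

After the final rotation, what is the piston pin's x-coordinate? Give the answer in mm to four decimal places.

set_geometry: r = 58 mm, L = 91 mm, e = 9 mm; θ ← 0°
rotate_crank_by(-19°): θ ← 0° -19° = -19°
rotate_crank_by(-59°): θ ← -19° -59° = -78°
rotate_crank_by(-33°): θ ← -78° -33° = -111°
rotate_crank_by(+28°): θ ← -111° +28° = -83°
rotate_crank_by(+87°): θ ← -83° +87° = 4°
rotate_crank_by(+41°): θ ← 4° +41° = 45°
rotate_crank_by(+26°): θ ← 45° +26° = 71°
crank pin P = (r cos θ, r sin θ) = (18.882953, 54.840077)
h = r sin θ − e = 54.840077 − 9 = 45.840077
x = r cos θ + √(L² − h²) = 18.882953 + √(8281.0 − 2101.3127) = 18.882953 + 78.610987 = 97.493940

97.4939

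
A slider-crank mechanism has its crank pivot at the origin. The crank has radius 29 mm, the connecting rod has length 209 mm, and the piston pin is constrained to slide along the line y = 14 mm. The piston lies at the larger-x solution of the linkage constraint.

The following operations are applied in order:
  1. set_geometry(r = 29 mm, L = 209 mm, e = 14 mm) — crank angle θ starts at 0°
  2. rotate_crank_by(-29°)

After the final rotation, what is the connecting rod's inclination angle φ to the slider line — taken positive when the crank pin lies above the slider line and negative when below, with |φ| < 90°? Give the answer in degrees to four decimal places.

set_geometry: r = 29 mm, L = 209 mm, e = 14 mm; θ ← 0°
rotate_crank_by(-29°): θ ← 0° -29° = -29°
crank pin P = (r cos θ, r sin θ) = (25.363972, -14.059479)
h = r sin θ − e = -14.059479 − 14 = -28.059479
sin φ = h / L = -28.059479 / 209 = -0.13425588
φ = arcsin(-0.13425588) = -7.715593°

-7.7156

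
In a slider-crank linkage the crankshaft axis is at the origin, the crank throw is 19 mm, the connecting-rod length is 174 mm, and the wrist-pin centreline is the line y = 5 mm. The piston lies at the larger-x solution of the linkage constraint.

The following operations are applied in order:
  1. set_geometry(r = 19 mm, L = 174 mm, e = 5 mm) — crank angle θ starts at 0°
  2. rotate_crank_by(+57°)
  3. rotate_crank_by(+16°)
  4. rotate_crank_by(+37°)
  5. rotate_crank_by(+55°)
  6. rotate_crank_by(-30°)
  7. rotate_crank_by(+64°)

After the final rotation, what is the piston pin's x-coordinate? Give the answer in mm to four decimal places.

set_geometry: r = 19 mm, L = 174 mm, e = 5 mm; θ ← 0°
rotate_crank_by(+57°): θ ← 0° +57° = 57°
rotate_crank_by(+16°): θ ← 57° +16° = 73°
rotate_crank_by(+37°): θ ← 73° +37° = 110°
rotate_crank_by(+55°): θ ← 110° +55° = 165°
rotate_crank_by(-30°): θ ← 165° -30° = 135°
rotate_crank_by(+64°): θ ← 135° +64° = 199°
crank pin P = (r cos θ, r sin θ) = (-17.964853, -6.185795)
h = r sin θ − e = -6.185795 − 5 = -11.185795
x = r cos θ + √(L² − h²) = -17.964853 + √(30276.0 − 125.1220) = -17.964853 + 173.640082 = 155.675229

155.6752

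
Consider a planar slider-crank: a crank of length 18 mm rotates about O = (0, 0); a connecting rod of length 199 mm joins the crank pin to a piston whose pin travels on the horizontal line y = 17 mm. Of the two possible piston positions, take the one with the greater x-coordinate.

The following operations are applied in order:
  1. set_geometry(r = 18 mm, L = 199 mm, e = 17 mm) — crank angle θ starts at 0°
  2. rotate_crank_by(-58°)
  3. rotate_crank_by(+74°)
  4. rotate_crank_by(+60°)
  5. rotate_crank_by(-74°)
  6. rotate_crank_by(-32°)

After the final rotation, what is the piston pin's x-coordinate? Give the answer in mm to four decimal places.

212.8827

set_geometry: r = 18 mm, L = 199 mm, e = 17 mm; θ ← 0°
rotate_crank_by(-58°): θ ← 0° -58° = -58°
rotate_crank_by(+74°): θ ← -58° +74° = 16°
rotate_crank_by(+60°): θ ← 16° +60° = 76°
rotate_crank_by(-74°): θ ← 76° -74° = 2°
rotate_crank_by(-32°): θ ← 2° -32° = -30°
crank pin P = (r cos θ, r sin θ) = (15.588457, -9.000000)
h = r sin θ − e = -9.000000 − 17 = -26.000000
x = r cos θ + √(L² − h²) = 15.588457 + √(39601.0 − 676.0000) = 15.588457 + 197.294197 = 212.882654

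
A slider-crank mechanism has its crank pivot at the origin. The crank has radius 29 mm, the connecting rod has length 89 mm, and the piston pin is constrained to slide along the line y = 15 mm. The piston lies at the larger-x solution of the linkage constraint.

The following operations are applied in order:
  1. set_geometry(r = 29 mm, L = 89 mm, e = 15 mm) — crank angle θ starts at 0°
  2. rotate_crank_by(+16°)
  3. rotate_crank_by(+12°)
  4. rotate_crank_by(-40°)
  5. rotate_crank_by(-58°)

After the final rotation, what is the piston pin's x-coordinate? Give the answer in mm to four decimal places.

set_geometry: r = 29 mm, L = 89 mm, e = 15 mm; θ ← 0°
rotate_crank_by(+16°): θ ← 0° +16° = 16°
rotate_crank_by(+12°): θ ← 16° +12° = 28°
rotate_crank_by(-40°): θ ← 28° -40° = -12°
rotate_crank_by(-58°): θ ← -12° -58° = -70°
crank pin P = (r cos θ, r sin θ) = (9.918584, -27.251086)
h = r sin θ − e = -27.251086 − 15 = -42.251086
x = r cos θ + √(L² − h²) = 9.918584 + √(7921.0 − 1785.1543) = 9.918584 + 78.331639 = 88.250224

88.2502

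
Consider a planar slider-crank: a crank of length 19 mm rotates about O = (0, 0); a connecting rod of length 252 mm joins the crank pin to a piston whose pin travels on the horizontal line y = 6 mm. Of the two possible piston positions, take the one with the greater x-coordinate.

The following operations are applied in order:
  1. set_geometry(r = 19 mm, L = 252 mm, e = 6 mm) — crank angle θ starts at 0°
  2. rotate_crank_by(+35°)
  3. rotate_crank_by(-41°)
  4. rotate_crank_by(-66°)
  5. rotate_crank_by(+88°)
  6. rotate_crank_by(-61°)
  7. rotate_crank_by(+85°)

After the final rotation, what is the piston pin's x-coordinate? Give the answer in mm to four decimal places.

266.4782

set_geometry: r = 19 mm, L = 252 mm, e = 6 mm; θ ← 0°
rotate_crank_by(+35°): θ ← 0° +35° = 35°
rotate_crank_by(-41°): θ ← 35° -41° = -6°
rotate_crank_by(-66°): θ ← -6° -66° = -72°
rotate_crank_by(+88°): θ ← -72° +88° = 16°
rotate_crank_by(-61°): θ ← 16° -61° = -45°
rotate_crank_by(+85°): θ ← -45° +85° = 40°
crank pin P = (r cos θ, r sin θ) = (14.554844, 12.212965)
h = r sin θ − e = 12.212965 − 6 = 6.212965
x = r cos θ + √(L² − h²) = 14.554844 + √(63504.0 − 38.6009) = 14.554844 + 251.923399 = 266.478244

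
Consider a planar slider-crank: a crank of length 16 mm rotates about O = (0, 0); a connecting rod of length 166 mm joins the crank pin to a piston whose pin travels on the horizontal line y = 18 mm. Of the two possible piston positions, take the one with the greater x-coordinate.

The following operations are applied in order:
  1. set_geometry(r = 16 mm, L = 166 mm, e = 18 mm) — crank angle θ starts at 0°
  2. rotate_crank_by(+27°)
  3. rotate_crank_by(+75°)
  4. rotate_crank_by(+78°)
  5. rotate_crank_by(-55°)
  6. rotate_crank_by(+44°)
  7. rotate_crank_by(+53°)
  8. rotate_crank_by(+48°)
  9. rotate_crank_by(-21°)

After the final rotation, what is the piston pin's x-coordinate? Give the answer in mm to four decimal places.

156.9656

set_geometry: r = 16 mm, L = 166 mm, e = 18 mm; θ ← 0°
rotate_crank_by(+27°): θ ← 0° +27° = 27°
rotate_crank_by(+75°): θ ← 27° +75° = 102°
rotate_crank_by(+78°): θ ← 102° +78° = 180°
rotate_crank_by(-55°): θ ← 180° -55° = 125°
rotate_crank_by(+44°): θ ← 125° +44° = 169°
rotate_crank_by(+53°): θ ← 169° +53° = 222°
rotate_crank_by(+48°): θ ← 222° +48° = 270°
rotate_crank_by(-21°): θ ← 270° -21° = 249°
crank pin P = (r cos θ, r sin θ) = (-5.733887, -14.937287)
h = r sin θ − e = -14.937287 − 18 = -32.937287
x = r cos θ + √(L² − h²) = -5.733887 + √(27556.0 − 1084.8649) = -5.733887 + 162.699524 = 156.965637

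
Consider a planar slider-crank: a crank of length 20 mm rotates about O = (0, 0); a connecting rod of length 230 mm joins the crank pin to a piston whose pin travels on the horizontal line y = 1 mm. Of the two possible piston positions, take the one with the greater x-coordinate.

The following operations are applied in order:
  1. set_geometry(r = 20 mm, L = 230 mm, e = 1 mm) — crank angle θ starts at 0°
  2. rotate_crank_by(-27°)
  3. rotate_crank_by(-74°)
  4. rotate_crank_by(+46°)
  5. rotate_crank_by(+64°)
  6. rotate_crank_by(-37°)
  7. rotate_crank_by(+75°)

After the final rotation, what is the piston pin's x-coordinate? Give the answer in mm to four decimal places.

set_geometry: r = 20 mm, L = 230 mm, e = 1 mm; θ ← 0°
rotate_crank_by(-27°): θ ← 0° -27° = -27°
rotate_crank_by(-74°): θ ← -27° -74° = -101°
rotate_crank_by(+46°): θ ← -101° +46° = -55°
rotate_crank_by(+64°): θ ← -55° +64° = 9°
rotate_crank_by(-37°): θ ← 9° -37° = -28°
rotate_crank_by(+75°): θ ← -28° +75° = 47°
crank pin P = (r cos θ, r sin θ) = (13.639967, 14.627074)
h = r sin θ − e = 14.627074 − 1 = 13.627074
x = r cos θ + √(L² − h²) = 13.639967 + √(52900.0 − 185.6971) = 13.639967 + 229.595956 = 243.235923

243.2359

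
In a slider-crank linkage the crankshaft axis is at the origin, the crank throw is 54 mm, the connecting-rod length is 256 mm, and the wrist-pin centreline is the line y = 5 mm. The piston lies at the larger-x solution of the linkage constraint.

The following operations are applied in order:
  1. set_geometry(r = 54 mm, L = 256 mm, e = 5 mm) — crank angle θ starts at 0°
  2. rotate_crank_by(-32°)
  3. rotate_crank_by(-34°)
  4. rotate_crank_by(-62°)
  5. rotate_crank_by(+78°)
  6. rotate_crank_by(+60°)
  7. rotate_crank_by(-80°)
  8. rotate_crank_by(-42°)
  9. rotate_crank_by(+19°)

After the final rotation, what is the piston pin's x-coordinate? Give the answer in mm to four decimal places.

246.2998

set_geometry: r = 54 mm, L = 256 mm, e = 5 mm; θ ← 0°
rotate_crank_by(-32°): θ ← 0° -32° = -32°
rotate_crank_by(-34°): θ ← -32° -34° = -66°
rotate_crank_by(-62°): θ ← -66° -62° = -128°
rotate_crank_by(+78°): θ ← -128° +78° = -50°
rotate_crank_by(+60°): θ ← -50° +60° = 10°
rotate_crank_by(-80°): θ ← 10° -80° = -70°
rotate_crank_by(-42°): θ ← -70° -42° = -112°
rotate_crank_by(+19°): θ ← -112° +19° = -93°
crank pin P = (r cos θ, r sin θ) = (-2.826142, -53.925995)
h = r sin θ − e = -53.925995 − 5 = -58.925995
x = r cos θ + √(L² − h²) = -2.826142 + √(65536.0 − 3472.2729) = -2.826142 + 249.125926 = 246.299785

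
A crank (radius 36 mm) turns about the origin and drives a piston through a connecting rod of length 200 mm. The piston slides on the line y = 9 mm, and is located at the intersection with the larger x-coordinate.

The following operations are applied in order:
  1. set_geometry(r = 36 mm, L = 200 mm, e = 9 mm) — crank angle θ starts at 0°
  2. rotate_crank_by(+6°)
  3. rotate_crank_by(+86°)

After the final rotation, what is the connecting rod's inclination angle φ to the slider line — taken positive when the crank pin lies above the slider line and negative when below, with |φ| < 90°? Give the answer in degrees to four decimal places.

7.7523

set_geometry: r = 36 mm, L = 200 mm, e = 9 mm; θ ← 0°
rotate_crank_by(+6°): θ ← 0° +6° = 6°
rotate_crank_by(+86°): θ ← 6° +86° = 92°
crank pin P = (r cos θ, r sin θ) = (-1.256382, 35.978070)
h = r sin θ − e = 35.978070 − 9 = 26.978070
sin φ = h / L = 26.978070 / 200 = 0.13489035
φ = arcsin(0.13489035) = 7.752279°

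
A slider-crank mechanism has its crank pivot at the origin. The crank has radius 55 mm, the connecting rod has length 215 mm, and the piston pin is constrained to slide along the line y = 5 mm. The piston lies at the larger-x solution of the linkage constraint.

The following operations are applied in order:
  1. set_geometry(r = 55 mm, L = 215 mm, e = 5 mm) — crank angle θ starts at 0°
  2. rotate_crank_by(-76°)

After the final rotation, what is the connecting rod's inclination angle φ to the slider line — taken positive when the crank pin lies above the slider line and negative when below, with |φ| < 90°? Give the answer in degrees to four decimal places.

-15.7518

set_geometry: r = 55 mm, L = 215 mm, e = 5 mm; θ ← 0°
rotate_crank_by(-76°): θ ← 0° -76° = -76°
crank pin P = (r cos θ, r sin θ) = (13.305704, -53.366265)
h = r sin θ − e = -53.366265 − 5 = -58.366265
sin φ = h / L = -58.366265 / 215 = -0.27147100
φ = arcsin(-0.27147100) = -15.751819°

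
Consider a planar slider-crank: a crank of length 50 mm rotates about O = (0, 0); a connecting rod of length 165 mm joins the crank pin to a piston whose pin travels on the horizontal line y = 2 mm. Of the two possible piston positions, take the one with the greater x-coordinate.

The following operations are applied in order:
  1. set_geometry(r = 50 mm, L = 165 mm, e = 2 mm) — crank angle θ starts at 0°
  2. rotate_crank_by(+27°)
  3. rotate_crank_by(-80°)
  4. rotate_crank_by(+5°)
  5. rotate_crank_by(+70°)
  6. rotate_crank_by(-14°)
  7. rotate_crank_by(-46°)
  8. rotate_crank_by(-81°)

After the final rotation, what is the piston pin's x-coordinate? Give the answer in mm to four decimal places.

134.2956

set_geometry: r = 50 mm, L = 165 mm, e = 2 mm; θ ← 0°
rotate_crank_by(+27°): θ ← 0° +27° = 27°
rotate_crank_by(-80°): θ ← 27° -80° = -53°
rotate_crank_by(+5°): θ ← -53° +5° = -48°
rotate_crank_by(+70°): θ ← -48° +70° = 22°
rotate_crank_by(-14°): θ ← 22° -14° = 8°
rotate_crank_by(-46°): θ ← 8° -46° = -38°
rotate_crank_by(-81°): θ ← -38° -81° = -119°
crank pin P = (r cos θ, r sin θ) = (-24.240481, -43.730985)
h = r sin θ − e = -43.730985 − 2 = -45.730985
x = r cos θ + √(L² − h²) = -24.240481 + √(27225.0 − 2091.3230) = -24.240481 + 158.536043 = 134.295562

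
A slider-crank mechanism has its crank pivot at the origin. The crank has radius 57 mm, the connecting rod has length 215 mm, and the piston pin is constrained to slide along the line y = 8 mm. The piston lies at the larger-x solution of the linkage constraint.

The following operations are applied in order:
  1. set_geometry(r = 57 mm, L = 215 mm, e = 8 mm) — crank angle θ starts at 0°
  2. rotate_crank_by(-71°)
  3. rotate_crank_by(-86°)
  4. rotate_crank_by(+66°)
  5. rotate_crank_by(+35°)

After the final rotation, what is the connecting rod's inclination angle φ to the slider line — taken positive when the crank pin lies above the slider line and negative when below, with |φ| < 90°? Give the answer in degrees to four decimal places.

set_geometry: r = 57 mm, L = 215 mm, e = 8 mm; θ ← 0°
rotate_crank_by(-71°): θ ← 0° -71° = -71°
rotate_crank_by(-86°): θ ← -71° -86° = -157°
rotate_crank_by(+66°): θ ← -157° +66° = -91°
rotate_crank_by(+35°): θ ← -91° +35° = -56°
crank pin P = (r cos θ, r sin θ) = (31.873995, -47.255142)
h = r sin θ − e = -47.255142 − 8 = -55.255142
sin φ = h / L = -55.255142 / 215 = -0.25700066
φ = arcsin(-0.25700066) = -14.892166°

-14.8922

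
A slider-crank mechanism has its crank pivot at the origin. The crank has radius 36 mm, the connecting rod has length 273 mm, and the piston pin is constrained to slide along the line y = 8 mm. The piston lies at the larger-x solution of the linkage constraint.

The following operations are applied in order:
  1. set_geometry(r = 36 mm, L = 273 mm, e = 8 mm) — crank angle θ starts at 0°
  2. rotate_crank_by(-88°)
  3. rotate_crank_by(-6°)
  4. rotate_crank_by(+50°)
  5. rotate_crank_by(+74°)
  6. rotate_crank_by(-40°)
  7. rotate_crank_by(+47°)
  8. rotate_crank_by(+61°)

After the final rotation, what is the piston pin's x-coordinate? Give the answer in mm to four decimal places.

set_geometry: r = 36 mm, L = 273 mm, e = 8 mm; θ ← 0°
rotate_crank_by(-88°): θ ← 0° -88° = -88°
rotate_crank_by(-6°): θ ← -88° -6° = -94°
rotate_crank_by(+50°): θ ← -94° +50° = -44°
rotate_crank_by(+74°): θ ← -44° +74° = 30°
rotate_crank_by(-40°): θ ← 30° -40° = -10°
rotate_crank_by(+47°): θ ← -10° +47° = 37°
rotate_crank_by(+61°): θ ← 37° +61° = 98°
crank pin P = (r cos θ, r sin θ) = (-5.010232, 35.649650)
h = r sin θ − e = 35.649650 − 8 = 27.649650
x = r cos θ + √(L² − h²) = -5.010232 + √(74529.0 − 764.5032) = -5.010232 + 271.596202 = 266.585970

266.5860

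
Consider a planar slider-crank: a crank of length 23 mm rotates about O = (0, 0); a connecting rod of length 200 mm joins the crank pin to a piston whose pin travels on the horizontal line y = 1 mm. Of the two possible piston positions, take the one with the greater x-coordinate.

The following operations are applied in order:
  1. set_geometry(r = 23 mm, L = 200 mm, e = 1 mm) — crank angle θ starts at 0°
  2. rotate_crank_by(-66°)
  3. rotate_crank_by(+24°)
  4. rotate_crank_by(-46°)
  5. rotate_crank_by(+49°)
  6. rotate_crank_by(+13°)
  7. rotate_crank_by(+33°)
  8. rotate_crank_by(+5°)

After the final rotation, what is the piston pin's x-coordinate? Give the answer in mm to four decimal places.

set_geometry: r = 23 mm, L = 200 mm, e = 1 mm; θ ← 0°
rotate_crank_by(-66°): θ ← 0° -66° = -66°
rotate_crank_by(+24°): θ ← -66° +24° = -42°
rotate_crank_by(-46°): θ ← -42° -46° = -88°
rotate_crank_by(+49°): θ ← -88° +49° = -39°
rotate_crank_by(+13°): θ ← -39° +13° = -26°
rotate_crank_by(+33°): θ ← -26° +33° = 7°
rotate_crank_by(+5°): θ ← 7° +5° = 12°
crank pin P = (r cos θ, r sin θ) = (22.497395, 4.781969)
h = r sin θ − e = 4.781969 − 1 = 3.781969
x = r cos θ + √(L² − h²) = 22.497395 + √(40000.0 − 14.3033) = 22.497395 + 199.964239 = 222.461633

222.4616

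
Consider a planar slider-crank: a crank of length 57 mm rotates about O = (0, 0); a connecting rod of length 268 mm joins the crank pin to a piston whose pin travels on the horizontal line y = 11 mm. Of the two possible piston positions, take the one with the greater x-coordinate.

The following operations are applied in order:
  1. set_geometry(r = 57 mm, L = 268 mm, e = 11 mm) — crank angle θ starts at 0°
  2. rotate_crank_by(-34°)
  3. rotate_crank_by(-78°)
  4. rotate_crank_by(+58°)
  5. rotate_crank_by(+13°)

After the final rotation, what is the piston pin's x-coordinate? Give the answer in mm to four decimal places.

set_geometry: r = 57 mm, L = 268 mm, e = 11 mm; θ ← 0°
rotate_crank_by(-34°): θ ← 0° -34° = -34°
rotate_crank_by(-78°): θ ← -34° -78° = -112°
rotate_crank_by(+58°): θ ← -112° +58° = -54°
rotate_crank_by(+13°): θ ← -54° +13° = -41°
crank pin P = (r cos θ, r sin θ) = (43.018446, -37.395365)
h = r sin θ − e = -37.395365 − 11 = -48.395365
x = r cos θ + √(L² − h²) = 43.018446 + √(71824.0 − 2342.1113) = 43.018446 + 263.594174 = 306.612620

306.6126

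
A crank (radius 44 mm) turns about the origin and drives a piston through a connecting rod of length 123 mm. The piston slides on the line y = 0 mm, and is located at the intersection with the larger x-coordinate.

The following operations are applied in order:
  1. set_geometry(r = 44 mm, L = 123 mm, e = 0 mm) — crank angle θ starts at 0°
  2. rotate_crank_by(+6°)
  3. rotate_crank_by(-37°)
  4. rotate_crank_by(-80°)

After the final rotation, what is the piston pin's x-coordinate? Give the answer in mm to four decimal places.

100.1699

set_geometry: r = 44 mm, L = 123 mm, e = 0 mm; θ ← 0°
rotate_crank_by(+6°): θ ← 0° +6° = 6°
rotate_crank_by(-37°): θ ← 6° -37° = -31°
rotate_crank_by(-80°): θ ← -31° -80° = -111°
crank pin P = (r cos θ, r sin θ) = (-15.768190, -41.077539)
h = r sin θ − e = -41.077539 − 0 = -41.077539
x = r cos θ + √(L² − h²) = -15.768190 + √(15129.0 − 1687.3642) = -15.768190 + 115.938069 = 100.169879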